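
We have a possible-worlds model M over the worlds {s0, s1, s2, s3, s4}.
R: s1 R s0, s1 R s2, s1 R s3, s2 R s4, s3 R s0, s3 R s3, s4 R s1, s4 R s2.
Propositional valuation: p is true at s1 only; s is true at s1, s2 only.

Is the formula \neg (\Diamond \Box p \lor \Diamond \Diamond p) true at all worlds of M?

No

Let φ = \neg (\Diamond \Box p \lor \Diamond \Diamond p). Evaluate φ at each world:
  s0 (successors ∅): φ is true.
  s1 (successors {s0, s2, s3}): φ is false.
  s2 (successors {s4}): φ is false.
  s3 (successors {s0, s3}): φ is false.
  s4 (successors {s1, s2}): φ is true.
Detail at s1 (counterexample):
  At s1: \Diamond \Box p \lor \Diamond \Diamond p is true, so \neg (\Diamond \Box p \lor \Diamond \Diamond p) is false.
    At s1: \Diamond \Box p is true, \Diamond \Diamond p is false, so \Diamond \Box p \lor \Diamond \Diamond p is true.
      At s1: \Diamond \Box p requires \Box p at some successor in {s0, s2, s3}.
        \Box p holds at s0, so \Diamond \Box p is true at s1.
      At s1: \Diamond \Diamond p requires \Diamond p at some successor in {s0, s2, s3}.
        At s0: \Diamond p is false.
        At s2: \Diamond p is false.
        At s3: \Diamond p is false.
      So \Diamond \Diamond p is false at s1.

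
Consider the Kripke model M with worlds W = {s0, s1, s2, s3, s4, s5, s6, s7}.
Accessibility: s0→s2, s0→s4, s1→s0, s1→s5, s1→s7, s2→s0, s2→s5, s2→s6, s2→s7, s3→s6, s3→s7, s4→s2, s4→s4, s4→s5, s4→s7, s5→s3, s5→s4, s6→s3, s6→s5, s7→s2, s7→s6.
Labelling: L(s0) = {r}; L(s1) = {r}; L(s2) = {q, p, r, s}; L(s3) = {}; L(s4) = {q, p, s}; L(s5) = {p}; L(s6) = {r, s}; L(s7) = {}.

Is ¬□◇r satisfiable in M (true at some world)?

Yes

Let φ = ¬□◇r. Evaluate φ at each world:
  s0 (successors {s2, s4}): φ is false.
  s1 (successors {s0, s5, s7}): φ is true.
  s2 (successors {s0, s5, s6, s7}): φ is true.
  s3 (successors {s6, s7}): φ is true.
  s4 (successors {s2, s4, s5, s7}): φ is true.
  s5 (successors {s3, s4}): φ is false.
  s6 (successors {s3, s5}): φ is true.
  s7 (successors {s2, s6}): φ is true.
Detail at s1 (witness):
  At s1: □◇r is false, so ¬□◇r is true.
    At s1: □◇r requires ◇r at every successor {s0, s5, s7}.
      ◇r fails at s5, so □◇r is false at s1.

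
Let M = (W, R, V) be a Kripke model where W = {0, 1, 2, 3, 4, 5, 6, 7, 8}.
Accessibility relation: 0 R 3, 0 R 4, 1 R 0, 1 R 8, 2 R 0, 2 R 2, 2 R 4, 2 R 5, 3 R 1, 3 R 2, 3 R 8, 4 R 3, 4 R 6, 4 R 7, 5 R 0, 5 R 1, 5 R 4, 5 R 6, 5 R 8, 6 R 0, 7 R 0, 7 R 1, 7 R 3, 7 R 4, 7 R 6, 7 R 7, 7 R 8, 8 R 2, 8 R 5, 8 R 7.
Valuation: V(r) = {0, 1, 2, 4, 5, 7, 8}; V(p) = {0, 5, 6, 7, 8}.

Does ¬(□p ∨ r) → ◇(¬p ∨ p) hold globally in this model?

Let φ = ¬(□p ∨ r) → ◇(¬p ∨ p). Evaluate φ at each world:
  0 (successors {3, 4}): φ is true.
  1 (successors {0, 8}): φ is true.
  2 (successors {0, 2, 4, 5}): φ is true.
  3 (successors {1, 2, 8}): φ is true.
  4 (successors {3, 6, 7}): φ is true.
  5 (successors {0, 1, 4, 6, 8}): φ is true.
  6 (successors {0}): φ is true.
  7 (successors {0, 1, 3, 4, 6, 7, 8}): φ is true.
  8 (successors {2, 5, 7}): φ is true.
For instance, at 3:
  At 3: ¬(□p ∨ r) is true, ◇(¬p ∨ p) is true, so ¬(□p ∨ r) → ◇(¬p ∨ p) is true.
    At 3: □p ∨ r is false, so ¬(□p ∨ r) is true.
      At 3: □p is false, r is false, so □p ∨ r is false.
    At 3: ◇(¬p ∨ p) requires ¬p ∨ p at some successor in {1, 2, 8}.
      ¬p ∨ p holds at 1, so ◇(¬p ∨ p) is true at 3.

Yes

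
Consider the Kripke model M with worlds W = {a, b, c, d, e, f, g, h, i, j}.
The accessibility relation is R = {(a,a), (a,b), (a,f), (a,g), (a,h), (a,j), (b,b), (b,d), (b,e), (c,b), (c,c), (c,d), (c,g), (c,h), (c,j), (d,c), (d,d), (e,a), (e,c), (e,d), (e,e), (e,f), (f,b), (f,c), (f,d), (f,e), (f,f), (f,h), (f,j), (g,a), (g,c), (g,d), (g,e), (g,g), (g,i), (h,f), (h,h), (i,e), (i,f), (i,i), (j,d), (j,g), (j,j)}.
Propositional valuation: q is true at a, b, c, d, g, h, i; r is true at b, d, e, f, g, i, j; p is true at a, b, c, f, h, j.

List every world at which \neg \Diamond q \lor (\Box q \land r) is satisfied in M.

Let φ = \neg \Diamond q \lor (\Box q \land r). Evaluate φ at each world:
  a (successors {a, b, f, g, h, j}): φ is false.
  b (successors {b, d, e}): φ is false.
  c (successors {b, c, d, g, h, j}): φ is false.
  d (successors {c, d}): φ is true.
  e (successors {a, c, d, e, f}): φ is false.
  f (successors {b, c, d, e, f, h, j}): φ is false.
  g (successors {a, c, d, e, g, i}): φ is false.
  h (successors {f, h}): φ is false.
  i (successors {e, f, i}): φ is false.
  j (successors {d, g, j}): φ is false.
For instance, at g:
  At g: \neg \Diamond q is false, \Box q \land r is false, so \neg \Diamond q \lor (\Box q \land r) is false.
    At g: \Diamond q is true, so \neg \Diamond q is false.
      At g: \Diamond q requires q at some successor in {a, c, d, e, g, i}.
        q holds at a, so \Diamond q is true at g.
    At g: \Box q is false, r is true, so \Box q \land r is false.
      At g: \Box q requires q at every successor {a, c, d, e, g, i}.
        q fails at e, so \Box q is false at g.
Satisfying worlds: {d}

d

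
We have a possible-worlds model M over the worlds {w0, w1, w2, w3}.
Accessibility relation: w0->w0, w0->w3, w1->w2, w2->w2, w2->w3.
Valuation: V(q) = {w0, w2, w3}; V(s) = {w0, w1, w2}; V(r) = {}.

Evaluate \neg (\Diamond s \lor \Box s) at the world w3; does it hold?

No

Recall that \Box ψ holds at a world iff ψ holds at every accessible world, and \Diamond ψ holds iff ψ holds at some accessible world.
At w3: \Diamond s \lor \Box s is true, so \neg (\Diamond s \lor \Box s) is false.
  At w3: \Diamond s is false, \Box s is true, so \Diamond s \lor \Box s is true.
    At w3: no accessible worlds, so \Diamond s is false.
    At w3: no accessible worlds, so \Box s holds vacuously.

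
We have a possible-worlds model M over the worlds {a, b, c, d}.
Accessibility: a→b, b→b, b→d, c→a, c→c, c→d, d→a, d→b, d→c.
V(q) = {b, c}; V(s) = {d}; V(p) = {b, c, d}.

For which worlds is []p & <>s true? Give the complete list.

Let φ = []p & <>s. Evaluate φ at each world:
  a (successors {b}): φ is false.
  b (successors {b, d}): φ is true.
  c (successors {a, c, d}): φ is false.
  d (successors {a, b, c}): φ is false.
For instance, at b:
  At b: []p is true, <>s is true, so []p & <>s is true.
    At b: []p requires p at every successor {b, d}.
      At b: p is true.
      At d: p is true.
    So []p is true at b.
    At b: <>s requires s at some successor in {b, d}.
      s holds at d, so <>s is true at b.
Satisfying worlds: {b}

b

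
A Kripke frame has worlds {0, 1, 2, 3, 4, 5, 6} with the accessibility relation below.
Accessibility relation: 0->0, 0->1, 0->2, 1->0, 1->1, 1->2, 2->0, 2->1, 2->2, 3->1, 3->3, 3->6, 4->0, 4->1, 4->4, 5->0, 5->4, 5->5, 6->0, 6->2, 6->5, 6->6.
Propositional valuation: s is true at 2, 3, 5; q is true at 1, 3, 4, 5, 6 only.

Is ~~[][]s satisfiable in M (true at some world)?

Let φ = ~~[][]s. Evaluate φ at each world:
  0 (successors {0, 1, 2}): φ is false.
  1 (successors {0, 1, 2}): φ is false.
  2 (successors {0, 1, 2}): φ is false.
  3 (successors {1, 3, 6}): φ is false.
  4 (successors {0, 1, 4}): φ is false.
  5 (successors {0, 4, 5}): φ is false.
  6 (successors {0, 2, 5, 6}): φ is false.
For instance, at 3:
  At 3: ~[][]s is true, so ~~[][]s is false.
    At 3: [][]s is false, so ~[][]s is true.
      At 3: [][]s requires []s at every successor {1, 3, 6}.
        []s fails at 1, so [][]s is false at 3.

No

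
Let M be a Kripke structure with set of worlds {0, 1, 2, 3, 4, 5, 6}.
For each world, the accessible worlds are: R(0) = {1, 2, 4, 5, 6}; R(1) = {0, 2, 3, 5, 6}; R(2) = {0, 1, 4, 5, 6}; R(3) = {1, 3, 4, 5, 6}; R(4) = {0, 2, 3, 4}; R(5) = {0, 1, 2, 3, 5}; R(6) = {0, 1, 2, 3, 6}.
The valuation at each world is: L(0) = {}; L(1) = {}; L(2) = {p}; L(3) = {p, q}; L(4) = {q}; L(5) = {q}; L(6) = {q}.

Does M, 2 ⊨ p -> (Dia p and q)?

No

At 2: p is true, Dia p and q is false, so p -> (Dia p and q) is false.
  At 2: Dia p is false, q is false, so Dia p and q is false.
    At 2: Dia p requires p at some successor in {0, 1, 4, 5, 6}.
      At 0: p is false.
      At 1: p is false.
      At 4: p is false.
      At 5: p is false.
      At 6: p is false.
    So Dia p is false at 2.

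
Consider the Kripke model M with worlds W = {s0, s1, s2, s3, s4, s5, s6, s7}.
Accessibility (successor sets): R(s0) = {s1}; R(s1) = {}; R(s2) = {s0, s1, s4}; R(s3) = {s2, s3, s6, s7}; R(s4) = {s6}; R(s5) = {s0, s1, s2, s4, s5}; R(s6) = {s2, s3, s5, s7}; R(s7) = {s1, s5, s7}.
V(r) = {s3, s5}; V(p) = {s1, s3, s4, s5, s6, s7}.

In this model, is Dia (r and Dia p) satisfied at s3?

At s3: Dia (r and Dia p) requires r and Dia p at some successor in {s2, s3, s6, s7}.
  r and Dia p holds at s3, so Dia (r and Dia p) is true at s3.
    At s3: r is true, Dia p is true, so r and Dia p is true.
      At s3: Dia p requires p at some successor in {s2, s3, s6, s7}.
        p holds at s3, so Dia p is true at s3.

Yes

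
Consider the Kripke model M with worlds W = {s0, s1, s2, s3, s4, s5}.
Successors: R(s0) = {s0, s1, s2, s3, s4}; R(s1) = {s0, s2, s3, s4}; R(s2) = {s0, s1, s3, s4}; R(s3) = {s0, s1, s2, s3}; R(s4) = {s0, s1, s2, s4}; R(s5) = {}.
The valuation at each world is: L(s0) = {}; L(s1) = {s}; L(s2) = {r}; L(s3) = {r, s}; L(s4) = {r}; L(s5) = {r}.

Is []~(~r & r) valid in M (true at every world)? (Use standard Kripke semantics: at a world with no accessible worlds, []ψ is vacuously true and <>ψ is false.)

Yes

Let φ = []~(~r & r). Evaluate φ at each world:
  s0 (successors {s0, s1, s2, s3, s4}): φ is true.
  s1 (successors {s0, s2, s3, s4}): φ is true.
  s2 (successors {s0, s1, s3, s4}): φ is true.
  s3 (successors {s0, s1, s2, s3}): φ is true.
  s4 (successors {s0, s1, s2, s4}): φ is true.
  s5 (successors ∅): φ is true.
For instance, at s3:
  At s3: []~(~r & r) requires ~(~r & r) at every successor {s0, s1, s2, s3}.
    At s0: ~(~r & r) is true.
    At s1: ~(~r & r) is true.
    At s2: ~(~r & r) is true.
    At s3: ~(~r & r) is true.
  So []~(~r & r) is true at s3.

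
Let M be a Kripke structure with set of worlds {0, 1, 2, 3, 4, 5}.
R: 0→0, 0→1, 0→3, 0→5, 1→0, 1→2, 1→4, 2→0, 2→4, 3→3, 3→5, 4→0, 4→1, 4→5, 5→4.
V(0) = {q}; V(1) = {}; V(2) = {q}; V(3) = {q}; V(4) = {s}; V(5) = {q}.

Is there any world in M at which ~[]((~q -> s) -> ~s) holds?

Yes

Let φ = ~[]((~q -> s) -> ~s). Evaluate φ at each world:
  0 (successors {0, 1, 3, 5}): φ is false.
  1 (successors {0, 2, 4}): φ is true.
  2 (successors {0, 4}): φ is true.
  3 (successors {3, 5}): φ is false.
  4 (successors {0, 1, 5}): φ is false.
  5 (successors {4}): φ is true.
Detail at 1 (witness):
  At 1: []((~q -> s) -> ~s) is false, so ~[]((~q -> s) -> ~s) is true.
    At 1: []((~q -> s) -> ~s) requires (~q -> s) -> ~s at every successor {0, 2, 4}.
      (~q -> s) -> ~s fails at 4, so []((~q -> s) -> ~s) is false at 1.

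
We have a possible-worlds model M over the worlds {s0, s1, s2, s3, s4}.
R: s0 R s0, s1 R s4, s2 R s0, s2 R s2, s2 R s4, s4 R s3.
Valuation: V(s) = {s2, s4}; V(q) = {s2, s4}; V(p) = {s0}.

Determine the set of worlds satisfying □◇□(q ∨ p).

s0, s1, s2, s3

Let φ = □◇□(q ∨ p). Evaluate φ at each world:
  s0 (successors {s0}): φ is true.
  s1 (successors {s4}): φ is true.
  s2 (successors {s0, s2, s4}): φ is true.
  s3 (successors ∅): φ is true.
  s4 (successors {s3}): φ is false.
For instance, at s2:
  At s2: □◇□(q ∨ p) requires ◇□(q ∨ p) at every successor {s0, s2, s4}.
      At s0: ◇□(q ∨ p) requires □(q ∨ p) at some successor in {s0}.
        □(q ∨ p) holds at s0, so ◇□(q ∨ p) is true at s0.
      At s2: ◇□(q ∨ p) requires □(q ∨ p) at some successor in {s0, s2, s4}.
        □(q ∨ p) holds at s0, so ◇□(q ∨ p) is true at s2.
      At s4: ◇□(q ∨ p) requires □(q ∨ p) at some successor in {s3}.
        □(q ∨ p) holds at s3, so ◇□(q ∨ p) is true at s4.
  So □◇□(q ∨ p) is true at s2.
Satisfying worlds: {s0, s1, s2, s3}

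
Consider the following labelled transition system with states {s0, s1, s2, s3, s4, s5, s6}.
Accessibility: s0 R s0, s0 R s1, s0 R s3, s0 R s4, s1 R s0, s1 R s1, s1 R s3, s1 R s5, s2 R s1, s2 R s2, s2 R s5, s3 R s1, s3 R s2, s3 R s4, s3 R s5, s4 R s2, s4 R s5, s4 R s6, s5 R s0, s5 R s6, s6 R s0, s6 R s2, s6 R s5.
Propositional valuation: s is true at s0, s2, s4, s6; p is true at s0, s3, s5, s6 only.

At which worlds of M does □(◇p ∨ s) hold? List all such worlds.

Let φ = □(◇p ∨ s). Evaluate φ at each world:
  s0 (successors {s0, s1, s3, s4}): φ is true.
  s1 (successors {s0, s1, s3, s5}): φ is true.
  s2 (successors {s1, s2, s5}): φ is true.
  s3 (successors {s1, s2, s4, s5}): φ is true.
  s4 (successors {s2, s5, s6}): φ is true.
  s5 (successors {s0, s6}): φ is true.
  s6 (successors {s0, s2, s5}): φ is true.
For instance, at s5:
  At s5: □(◇p ∨ s) requires ◇p ∨ s at every successor {s0, s6}.
      At s0: ◇p is true, s is true, so ◇p ∨ s is true.
      At s6: ◇p is true, s is true, so ◇p ∨ s is true.
  So □(◇p ∨ s) is true at s5.
Satisfying worlds: {s0, s1, s2, s3, s4, s5, s6}

s0, s1, s2, s3, s4, s5, s6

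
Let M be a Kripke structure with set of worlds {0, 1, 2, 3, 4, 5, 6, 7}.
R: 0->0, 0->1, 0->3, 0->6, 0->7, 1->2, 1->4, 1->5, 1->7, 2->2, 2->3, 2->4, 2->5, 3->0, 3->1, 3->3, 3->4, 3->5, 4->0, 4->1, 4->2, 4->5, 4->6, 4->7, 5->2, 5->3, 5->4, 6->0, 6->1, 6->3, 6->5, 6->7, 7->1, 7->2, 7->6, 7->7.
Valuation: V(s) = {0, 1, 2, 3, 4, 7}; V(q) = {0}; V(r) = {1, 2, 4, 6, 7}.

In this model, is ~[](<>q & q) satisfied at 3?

At 3: [](<>q & q) is false, so ~[](<>q & q) is true.
  At 3: [](<>q & q) requires <>q & q at every successor {0, 1, 3, 4, 5}.
    <>q & q fails at 1, so [](<>q & q) is false at 3.
      At 1: <>q is false, q is false, so <>q & q is false.

Yes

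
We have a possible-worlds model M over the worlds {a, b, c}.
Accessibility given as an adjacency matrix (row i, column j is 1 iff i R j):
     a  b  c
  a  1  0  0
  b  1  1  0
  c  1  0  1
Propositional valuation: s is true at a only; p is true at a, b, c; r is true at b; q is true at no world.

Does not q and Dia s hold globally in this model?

Yes

Let φ = not q and Dia s. Evaluate φ at each world:
  a (successors {a}): φ is true.
  b (successors {a, b}): φ is true.
  c (successors {a, c}): φ is true.
For instance, at b:
  At b: not q is true, Dia s is true, so not q and Dia s is true.
    At b: Dia s requires s at some successor in {a, b}.
      s holds at a, so Dia s is true at b.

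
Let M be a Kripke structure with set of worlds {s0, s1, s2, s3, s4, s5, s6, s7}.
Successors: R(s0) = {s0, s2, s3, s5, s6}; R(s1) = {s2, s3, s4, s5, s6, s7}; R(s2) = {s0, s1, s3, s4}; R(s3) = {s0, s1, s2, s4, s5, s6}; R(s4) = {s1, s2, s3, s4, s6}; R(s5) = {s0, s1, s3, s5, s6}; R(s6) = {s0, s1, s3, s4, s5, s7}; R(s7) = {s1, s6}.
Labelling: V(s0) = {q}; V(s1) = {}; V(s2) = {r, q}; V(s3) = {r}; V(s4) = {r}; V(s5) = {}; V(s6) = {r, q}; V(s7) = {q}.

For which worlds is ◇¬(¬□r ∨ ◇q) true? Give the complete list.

Let φ = ◇¬(¬□r ∨ ◇q). Evaluate φ at each world:
  s0 (successors {s0, s2, s3, s5, s6}): φ is false.
  s1 (successors {s2, s3, s4, s5, s6, s7}): φ is false.
  s2 (successors {s0, s1, s3, s4}): φ is false.
  s3 (successors {s0, s1, s2, s4, s5, s6}): φ is false.
  s4 (successors {s1, s2, s3, s4, s6}): φ is false.
  s5 (successors {s0, s1, s3, s5, s6}): φ is false.
  s6 (successors {s0, s1, s3, s4, s5, s7}): φ is false.
  s7 (successors {s1, s6}): φ is false.
For instance, at s3:
  At s3: ◇¬(¬□r ∨ ◇q) requires ¬(¬□r ∨ ◇q) at some successor in {s0, s1, s2, s4, s5, s6}.
    At s0: ¬(¬□r ∨ ◇q) is false.
    At s1: ¬(¬□r ∨ ◇q) is false.
    At s2: ¬(¬□r ∨ ◇q) is false.
    At s4: ¬(¬□r ∨ ◇q) is false.
    At s5: ¬(¬□r ∨ ◇q) is false.
    At s6: ¬(¬□r ∨ ◇q) is false.
  So ◇¬(¬□r ∨ ◇q) is false at s3.
Satisfying worlds: none.

none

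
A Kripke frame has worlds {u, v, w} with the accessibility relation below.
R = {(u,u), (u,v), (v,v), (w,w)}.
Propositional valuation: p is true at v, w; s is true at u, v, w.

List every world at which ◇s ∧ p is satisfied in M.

v, w

Recall that ◇ψ holds at a world iff ψ holds at some accessible world.
Let φ = ◇s ∧ p. Evaluate φ at each world:
  u (successors {u, v}): φ is false.
  v (successors {v}): φ is true.
  w (successors {w}): φ is true.
For instance, at u:
  At u: ◇s is true, p is false, so ◇s ∧ p is false.
    At u: ◇s requires s at some successor in {u, v}.
      s holds at u, so ◇s is true at u.
Satisfying worlds: {v, w}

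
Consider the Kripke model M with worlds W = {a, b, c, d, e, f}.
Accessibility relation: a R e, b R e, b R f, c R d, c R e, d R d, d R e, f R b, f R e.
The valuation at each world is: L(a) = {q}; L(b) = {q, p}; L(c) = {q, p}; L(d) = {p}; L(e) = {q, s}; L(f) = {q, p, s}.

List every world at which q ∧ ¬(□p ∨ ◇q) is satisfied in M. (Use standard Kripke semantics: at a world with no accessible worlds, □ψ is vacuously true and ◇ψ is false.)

Let φ = q ∧ ¬(□p ∨ ◇q). Evaluate φ at each world:
  a (successors {e}): φ is false.
  b (successors {e, f}): φ is false.
  c (successors {d, e}): φ is false.
  d (successors {d, e}): φ is false.
  e (successors ∅): φ is false.
  f (successors {b, e}): φ is false.
For instance, at b:
  At b: q is true, ¬(□p ∨ ◇q) is false, so q ∧ ¬(□p ∨ ◇q) is false.
    At b: □p ∨ ◇q is true, so ¬(□p ∨ ◇q) is false.
      At b: □p is false, ◇q is true, so □p ∨ ◇q is true.
Satisfying worlds: none.

none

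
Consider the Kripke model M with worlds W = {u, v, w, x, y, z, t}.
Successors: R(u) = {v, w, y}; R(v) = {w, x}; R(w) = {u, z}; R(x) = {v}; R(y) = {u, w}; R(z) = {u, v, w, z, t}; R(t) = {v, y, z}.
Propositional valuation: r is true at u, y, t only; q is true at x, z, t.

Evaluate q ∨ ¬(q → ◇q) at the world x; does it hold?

At x: q is true, ¬(q → ◇q) is true, so q ∨ ¬(q → ◇q) is true.
  At x: q → ◇q is false, so ¬(q → ◇q) is true.
    At x: q is true, ◇q is false, so q → ◇q is false.
      At x: ◇q requires q at some successor in {v}.
        At v: q is false.
      So ◇q is false at x.

Yes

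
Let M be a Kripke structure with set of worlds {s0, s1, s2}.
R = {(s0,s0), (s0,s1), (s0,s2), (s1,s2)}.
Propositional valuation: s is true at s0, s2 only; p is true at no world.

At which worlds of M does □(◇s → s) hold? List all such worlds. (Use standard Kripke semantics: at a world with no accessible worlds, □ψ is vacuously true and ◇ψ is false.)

s1, s2

Let φ = □(◇s → s). Evaluate φ at each world:
  s0 (successors {s0, s1, s2}): φ is false.
  s1 (successors {s2}): φ is true.
  s2 (successors ∅): φ is true.
For instance, at s1:
  At s1: □(◇s → s) requires ◇s → s at every successor {s2}.
      At s2: ◇s is false, s is true, so ◇s → s is true.
  So □(◇s → s) is true at s1.
Satisfying worlds: {s1, s2}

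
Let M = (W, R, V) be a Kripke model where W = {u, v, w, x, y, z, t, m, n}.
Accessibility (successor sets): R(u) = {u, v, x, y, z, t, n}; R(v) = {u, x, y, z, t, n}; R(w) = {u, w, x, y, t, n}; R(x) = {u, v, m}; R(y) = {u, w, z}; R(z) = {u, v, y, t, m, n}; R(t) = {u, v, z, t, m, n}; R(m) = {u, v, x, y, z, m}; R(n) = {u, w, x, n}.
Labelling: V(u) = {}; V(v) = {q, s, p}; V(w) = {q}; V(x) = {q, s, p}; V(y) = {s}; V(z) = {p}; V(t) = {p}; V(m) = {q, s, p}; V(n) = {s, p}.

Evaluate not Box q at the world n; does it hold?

Yes

At n: Box q is false, so not Box q is true.
  At n: Box q requires q at every successor {u, w, x, n}.
    q fails at u, so Box q is false at n.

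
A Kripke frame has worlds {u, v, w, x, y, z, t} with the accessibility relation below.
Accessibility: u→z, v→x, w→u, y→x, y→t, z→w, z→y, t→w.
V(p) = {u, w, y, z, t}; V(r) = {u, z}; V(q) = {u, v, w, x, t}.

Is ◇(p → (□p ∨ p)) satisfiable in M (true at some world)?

Yes

Recall that □ψ holds at a world iff ψ holds at every accessible world, and ◇ψ holds iff ψ holds at some accessible world.
Let φ = ◇(p → (□p ∨ p)). Evaluate φ at each world:
  u (successors {z}): φ is true.
  v (successors {x}): φ is true.
  w (successors {u}): φ is true.
  x (successors ∅): φ is false.
  y (successors {x, t}): φ is true.
  z (successors {w, y}): φ is true.
  t (successors {w}): φ is true.
Detail at u (witness):
  At u: ◇(p → (□p ∨ p)) requires p → (□p ∨ p) at some successor in {z}.
    p → (□p ∨ p) holds at z, so ◇(p → (□p ∨ p)) is true at u.
      At z: p is true, □p ∨ p is true, so p → (□p ∨ p) is true.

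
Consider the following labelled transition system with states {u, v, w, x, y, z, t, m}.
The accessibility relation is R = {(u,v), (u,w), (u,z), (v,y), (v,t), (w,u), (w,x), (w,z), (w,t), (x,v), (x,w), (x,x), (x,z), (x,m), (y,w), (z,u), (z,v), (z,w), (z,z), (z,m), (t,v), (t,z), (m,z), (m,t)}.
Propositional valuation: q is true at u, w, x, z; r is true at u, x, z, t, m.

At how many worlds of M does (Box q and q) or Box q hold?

Let φ = (Box q and q) or Box q. Evaluate φ at each world:
  u (successors {v, w, z}): φ is false.
  v (successors {y, t}): φ is false.
  w (successors {u, x, z, t}): φ is false.
  x (successors {v, w, x, z, m}): φ is false.
  y (successors {w}): φ is true.
  z (successors {u, v, w, z, m}): φ is false.
  t (successors {v, z}): φ is false.
  m (successors {z, t}): φ is false.
For instance, at u:
  At u: Box q and q is false, Box q is false, so (Box q and q) or Box q is false.
    At u: Box q is false, q is true, so Box q and q is false.
      At u: Box q requires q at every successor {v, w, z}.
        q fails at v, so Box q is false at u.
    At u: Box q requires q at every successor {v, w, z}.
      q fails at v, so Box q is false at u.
Satisfying worlds: {y}

1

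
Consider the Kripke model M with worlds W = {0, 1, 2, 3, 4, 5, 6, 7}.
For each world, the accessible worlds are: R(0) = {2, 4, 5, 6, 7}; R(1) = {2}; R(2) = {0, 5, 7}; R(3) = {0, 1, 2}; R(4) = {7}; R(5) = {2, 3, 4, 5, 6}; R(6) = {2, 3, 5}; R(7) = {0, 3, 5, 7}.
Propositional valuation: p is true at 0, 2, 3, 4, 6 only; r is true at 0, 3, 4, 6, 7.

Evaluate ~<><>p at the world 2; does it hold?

No

Recall that <>ψ holds at a world iff ψ holds at some accessible world.
At 2: <><>p is true, so ~<><>p is false.
  At 2: <><>p requires <>p at some successor in {0, 5, 7}.
    <>p holds at 0, so <><>p is true at 2.
      At 0: <>p requires p at some successor in {2, 4, 5, 6, 7}.
        p holds at 2, so <>p is true at 0.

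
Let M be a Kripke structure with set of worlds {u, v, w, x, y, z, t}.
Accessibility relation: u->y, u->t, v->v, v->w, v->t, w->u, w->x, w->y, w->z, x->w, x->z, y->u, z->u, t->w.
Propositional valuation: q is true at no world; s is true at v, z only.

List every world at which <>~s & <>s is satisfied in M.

v, w, x

Recall that <>ψ holds at a world iff ψ holds at some accessible world.
Let φ = <>~s & <>s. Evaluate φ at each world:
  u (successors {y, t}): φ is false.
  v (successors {v, w, t}): φ is true.
  w (successors {u, x, y, z}): φ is true.
  x (successors {w, z}): φ is true.
  y (successors {u}): φ is false.
  z (successors {u}): φ is false.
  t (successors {w}): φ is false.
For instance, at z:
  At z: <>~s is true, <>s is false, so <>~s & <>s is false.
    At z: <>~s requires ~s at some successor in {u}.
      ~s holds at u, so <>~s is true at z.
    At z: <>s requires s at some successor in {u}.
      At u: s is false.
    So <>s is false at z.
Satisfying worlds: {v, w, x}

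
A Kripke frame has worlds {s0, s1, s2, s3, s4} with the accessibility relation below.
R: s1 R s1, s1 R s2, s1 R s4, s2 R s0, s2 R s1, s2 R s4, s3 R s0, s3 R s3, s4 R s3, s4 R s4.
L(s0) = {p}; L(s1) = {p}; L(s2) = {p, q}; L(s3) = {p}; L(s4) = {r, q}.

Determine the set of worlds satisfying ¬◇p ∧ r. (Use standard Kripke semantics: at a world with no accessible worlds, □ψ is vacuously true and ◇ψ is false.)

Let φ = ¬◇p ∧ r. Evaluate φ at each world:
  s0 (successors ∅): φ is false.
  s1 (successors {s1, s2, s4}): φ is false.
  s2 (successors {s0, s1, s4}): φ is false.
  s3 (successors {s0, s3}): φ is false.
  s4 (successors {s3, s4}): φ is false.
For instance, at s4:
  At s4: ¬◇p is false, r is true, so ¬◇p ∧ r is false.
    At s4: ◇p is true, so ¬◇p is false.
      At s4: ◇p requires p at some successor in {s3, s4}.
        p holds at s3, so ◇p is true at s4.
Satisfying worlds: none.

none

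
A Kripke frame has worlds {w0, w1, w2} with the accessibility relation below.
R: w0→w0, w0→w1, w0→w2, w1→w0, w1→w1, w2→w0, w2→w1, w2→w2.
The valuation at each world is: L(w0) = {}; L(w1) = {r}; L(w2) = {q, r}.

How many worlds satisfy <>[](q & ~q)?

0

Recall that []ψ holds at a world iff ψ holds at every accessible world, and <>ψ holds iff ψ holds at some accessible world.
Let φ = <>[](q & ~q). Evaluate φ at each world:
  w0 (successors {w0, w1, w2}): φ is false.
  w1 (successors {w0, w1}): φ is false.
  w2 (successors {w0, w1, w2}): φ is false.
For instance, at w0:
  At w0: <>[](q & ~q) requires [](q & ~q) at some successor in {w0, w1, w2}.
    At w0: [](q & ~q) is false.
    At w1: [](q & ~q) is false.
    At w2: [](q & ~q) is false.
  So <>[](q & ~q) is false at w0.
Satisfying worlds: none.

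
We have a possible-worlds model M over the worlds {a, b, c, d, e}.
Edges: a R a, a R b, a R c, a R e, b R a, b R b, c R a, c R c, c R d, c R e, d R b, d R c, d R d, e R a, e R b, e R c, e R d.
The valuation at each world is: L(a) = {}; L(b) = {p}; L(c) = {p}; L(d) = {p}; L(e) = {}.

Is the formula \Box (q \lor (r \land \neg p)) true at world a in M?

No

At a: \Box (q \lor (r \land \neg p)) requires q \lor (r \land \neg p) at every successor {a, b, c, e}.
  q \lor (r \land \neg p) fails at a, so \Box (q \lor (r \land \neg p)) is false at a.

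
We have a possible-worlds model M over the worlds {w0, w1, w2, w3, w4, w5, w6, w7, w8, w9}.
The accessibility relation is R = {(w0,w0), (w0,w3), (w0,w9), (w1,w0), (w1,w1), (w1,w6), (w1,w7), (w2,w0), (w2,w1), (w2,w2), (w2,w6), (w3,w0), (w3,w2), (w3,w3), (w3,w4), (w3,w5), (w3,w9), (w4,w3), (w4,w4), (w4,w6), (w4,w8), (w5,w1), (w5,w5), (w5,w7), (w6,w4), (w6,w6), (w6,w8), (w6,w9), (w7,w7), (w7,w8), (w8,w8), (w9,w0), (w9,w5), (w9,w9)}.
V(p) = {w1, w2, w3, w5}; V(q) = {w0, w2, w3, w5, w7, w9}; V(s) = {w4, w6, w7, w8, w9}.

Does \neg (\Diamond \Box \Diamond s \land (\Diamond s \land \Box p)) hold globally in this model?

Recall that \Box ψ holds at a world iff ψ holds at every accessible world, and \Diamond ψ holds iff ψ holds at some accessible world.
Let φ = \neg (\Diamond \Box \Diamond s \land (\Diamond s \land \Box p)). Evaluate φ at each world:
  w0 (successors {w0, w3, w9}): φ is true.
  w1 (successors {w0, w1, w6, w7}): φ is true.
  w2 (successors {w0, w1, w2, w6}): φ is true.
  w3 (successors {w0, w2, w3, w4, w5, w9}): φ is true.
  w4 (successors {w3, w4, w6, w8}): φ is true.
  w5 (successors {w1, w5, w7}): φ is true.
  w6 (successors {w4, w6, w8, w9}): φ is true.
  w7 (successors {w7, w8}): φ is true.
  w8 (successors {w8}): φ is true.
  w9 (successors {w0, w5, w9}): φ is true.
For instance, at w6:
  At w6: \Diamond \Box \Diamond s \land (\Diamond s \land \Box p) is false, so \neg (\Diamond \Box \Diamond s \land (\Diamond s \land \Box p)) is true.
    At w6: \Diamond \Box \Diamond s is true, \Diamond s \land \Box p is false, so \Diamond \Box \Diamond s \land (\Diamond s \land \Box p) is false.
      At w6: \Diamond \Box \Diamond s requires \Box \Diamond s at some successor in {w4, w6, w8, w9}.
        \Box \Diamond s holds at w4, so \Diamond \Box \Diamond s is true at w6.
      At w6: \Diamond s is true, \Box p is false, so \Diamond s \land \Box p is false.

Yes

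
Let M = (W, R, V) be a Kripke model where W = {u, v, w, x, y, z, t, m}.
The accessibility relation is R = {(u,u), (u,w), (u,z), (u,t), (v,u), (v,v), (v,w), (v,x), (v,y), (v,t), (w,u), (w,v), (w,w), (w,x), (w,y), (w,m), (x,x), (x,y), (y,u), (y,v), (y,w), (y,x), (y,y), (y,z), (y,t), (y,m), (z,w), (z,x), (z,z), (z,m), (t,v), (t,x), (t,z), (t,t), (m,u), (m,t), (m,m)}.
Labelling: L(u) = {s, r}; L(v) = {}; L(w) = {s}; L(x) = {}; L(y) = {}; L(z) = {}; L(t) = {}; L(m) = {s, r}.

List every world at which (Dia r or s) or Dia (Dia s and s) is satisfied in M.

Let φ = (Dia r or s) or Dia (Dia s and s). Evaluate φ at each world:
  u (successors {u, w, z, t}): φ is true.
  v (successors {u, v, w, x, y, t}): φ is true.
  w (successors {u, v, w, x, y, m}): φ is true.
  x (successors {x, y}): φ is false.
  y (successors {u, v, w, x, y, z, t, m}): φ is true.
  z (successors {w, x, z, m}): φ is true.
  t (successors {v, x, z, t}): φ is false.
  m (successors {u, t, m}): φ is true.
For instance, at w:
  At w: Dia r or s is true, Dia (Dia s and s) is true, so (Dia r or s) or Dia (Dia s and s) is true.
    At w: Dia r is true, s is true, so Dia r or s is true.
      At w: Dia r requires r at some successor in {u, v, w, x, y, m}.
        r holds at u, so Dia r is true at w.
    At w: Dia (Dia s and s) requires Dia s and s at some successor in {u, v, w, x, y, m}.
      Dia s and s holds at u, so Dia (Dia s and s) is true at w.
Satisfying worlds: {u, v, w, y, z, m}

u, v, w, y, z, m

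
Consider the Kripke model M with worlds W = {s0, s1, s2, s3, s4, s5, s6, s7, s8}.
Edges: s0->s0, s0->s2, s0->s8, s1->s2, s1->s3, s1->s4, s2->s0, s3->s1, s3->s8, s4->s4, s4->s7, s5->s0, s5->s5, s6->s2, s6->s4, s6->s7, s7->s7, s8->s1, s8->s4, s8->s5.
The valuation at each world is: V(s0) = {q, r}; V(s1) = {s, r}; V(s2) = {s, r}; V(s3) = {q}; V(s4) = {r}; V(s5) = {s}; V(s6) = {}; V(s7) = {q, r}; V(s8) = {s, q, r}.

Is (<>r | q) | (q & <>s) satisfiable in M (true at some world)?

Yes

Let φ = (<>r | q) | (q & <>s). Evaluate φ at each world:
  s0 (successors {s0, s2, s8}): φ is true.
  s1 (successors {s2, s3, s4}): φ is true.
  s2 (successors {s0}): φ is true.
  s3 (successors {s1, s8}): φ is true.
  s4 (successors {s4, s7}): φ is true.
  s5 (successors {s0, s5}): φ is true.
  s6 (successors {s2, s4, s7}): φ is true.
  s7 (successors {s7}): φ is true.
  s8 (successors {s1, s4, s5}): φ is true.
Detail at s0 (witness):
  At s0: <>r | q is true, q & <>s is true, so (<>r | q) | (q & <>s) is true.
    At s0: <>r is true, q is true, so <>r | q is true.
      At s0: <>r requires r at some successor in {s0, s2, s8}.
        r holds at s0, so <>r is true at s0.
    At s0: q is true, <>s is true, so q & <>s is true.
      At s0: <>s requires s at some successor in {s0, s2, s8}.
        s holds at s2, so <>s is true at s0.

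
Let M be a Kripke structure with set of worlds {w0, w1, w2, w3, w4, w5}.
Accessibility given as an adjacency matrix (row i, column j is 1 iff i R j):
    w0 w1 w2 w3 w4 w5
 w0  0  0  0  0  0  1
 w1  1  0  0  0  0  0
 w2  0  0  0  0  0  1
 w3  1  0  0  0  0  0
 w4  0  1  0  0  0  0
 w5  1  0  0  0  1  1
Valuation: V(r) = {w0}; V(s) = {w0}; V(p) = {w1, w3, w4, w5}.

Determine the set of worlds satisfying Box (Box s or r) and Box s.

w1, w3

Recall that Box ψ holds at a world iff ψ holds at every accessible world, and Dia ψ holds iff ψ holds at some accessible world.
Let φ = Box (Box s or r) and Box s. Evaluate φ at each world:
  w0 (successors {w5}): φ is false.
  w1 (successors {w0}): φ is true.
  w2 (successors {w5}): φ is false.
  w3 (successors {w0}): φ is true.
  w4 (successors {w1}): φ is false.
  w5 (successors {w0, w4, w5}): φ is false.
For instance, at w0:
  At w0: Box (Box s or r) is false, Box s is false, so Box (Box s or r) and Box s is false.
    At w0: Box (Box s or r) requires Box s or r at every successor {w5}.
      Box s or r fails at w5, so Box (Box s or r) is false at w0.
    At w0: Box s requires s at every successor {w5}.
      s fails at w5, so Box s is false at w0.
Satisfying worlds: {w1, w3}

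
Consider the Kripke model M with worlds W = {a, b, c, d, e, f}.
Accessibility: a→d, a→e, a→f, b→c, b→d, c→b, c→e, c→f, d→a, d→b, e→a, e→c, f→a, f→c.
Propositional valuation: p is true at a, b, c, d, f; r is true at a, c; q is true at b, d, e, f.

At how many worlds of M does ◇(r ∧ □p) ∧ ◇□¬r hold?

0

Let φ = ◇(r ∧ □p) ∧ ◇□¬r. Evaluate φ at each world:
  a (successors {d, e, f}): φ is false.
  b (successors {c, d}): φ is false.
  c (successors {b, e, f}): φ is false.
  d (successors {a, b}): φ is false.
  e (successors {a, c}): φ is false.
  f (successors {a, c}): φ is false.
For instance, at c:
  At c: ◇(r ∧ □p) is false, ◇□¬r is false, so ◇(r ∧ □p) ∧ ◇□¬r is false.
    At c: ◇(r ∧ □p) requires r ∧ □p at some successor in {b, e, f}.
      At b: r ∧ □p is false.
      At e: r ∧ □p is false.
      At f: r ∧ □p is false.
    So ◇(r ∧ □p) is false at c.
    At c: ◇□¬r requires □¬r at some successor in {b, e, f}.
      At b: □¬r is false.
      At e: □¬r is false.
      At f: □¬r is false.
    So ◇□¬r is false at c.
Satisfying worlds: none.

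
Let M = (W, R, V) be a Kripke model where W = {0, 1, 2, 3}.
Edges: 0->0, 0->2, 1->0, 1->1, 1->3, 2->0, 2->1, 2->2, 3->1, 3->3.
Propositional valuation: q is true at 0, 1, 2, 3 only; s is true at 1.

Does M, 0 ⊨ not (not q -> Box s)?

No

At 0: not q -> Box s is true, so not (not q -> Box s) is false.
  At 0: not q is false, Box s is false, so not q -> Box s is true.
    At 0: Box s requires s at every successor {0, 2}.
      s fails at 0, so Box s is false at 0.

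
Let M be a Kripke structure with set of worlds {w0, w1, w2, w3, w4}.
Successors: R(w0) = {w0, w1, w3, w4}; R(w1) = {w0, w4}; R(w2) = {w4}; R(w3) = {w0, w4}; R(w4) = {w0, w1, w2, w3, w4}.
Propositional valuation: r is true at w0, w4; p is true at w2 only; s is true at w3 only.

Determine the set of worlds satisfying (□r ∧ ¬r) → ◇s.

Recall that □ψ holds at a world iff ψ holds at every accessible world, and ◇ψ holds iff ψ holds at some accessible world.
Let φ = (□r ∧ ¬r) → ◇s. Evaluate φ at each world:
  w0 (successors {w0, w1, w3, w4}): φ is true.
  w1 (successors {w0, w4}): φ is false.
  w2 (successors {w4}): φ is false.
  w3 (successors {w0, w4}): φ is false.
  w4 (successors {w0, w1, w2, w3, w4}): φ is true.
For instance, at w3:
  At w3: □r ∧ ¬r is true, ◇s is false, so (□r ∧ ¬r) → ◇s is false.
    At w3: □r is true, ¬r is true, so □r ∧ ¬r is true.
      At w3: □r requires r at every successor {w0, w4}.
        At w0: r is true.
        At w4: r is true.
      So □r is true at w3.
    At w3: ◇s requires s at some successor in {w0, w4}.
      At w0: s is false.
      At w4: s is false.
    So ◇s is false at w3.
Satisfying worlds: {w0, w4}

w0, w4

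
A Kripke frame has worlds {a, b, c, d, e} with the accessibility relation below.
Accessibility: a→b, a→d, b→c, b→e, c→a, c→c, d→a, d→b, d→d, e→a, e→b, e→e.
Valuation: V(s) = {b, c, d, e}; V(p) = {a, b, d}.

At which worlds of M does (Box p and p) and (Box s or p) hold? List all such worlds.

Let φ = (Box p and p) and (Box s or p). Evaluate φ at each world:
  a (successors {b, d}): φ is true.
  b (successors {c, e}): φ is false.
  c (successors {a, c}): φ is false.
  d (successors {a, b, d}): φ is true.
  e (successors {a, b, e}): φ is false.
For instance, at b:
  At b: Box p and p is false, Box s or p is true, so (Box p and p) and (Box s or p) is false.
    At b: Box p is false, p is true, so Box p and p is false.
      At b: Box p requires p at every successor {c, e}.
        p fails at c, so Box p is false at b.
    At b: Box s is true, p is true, so Box s or p is true.
      At b: Box s requires s at every successor {c, e}.
        At c: s is true.
        At e: s is true.
      So Box s is true at b.
Satisfying worlds: {a, d}

a, d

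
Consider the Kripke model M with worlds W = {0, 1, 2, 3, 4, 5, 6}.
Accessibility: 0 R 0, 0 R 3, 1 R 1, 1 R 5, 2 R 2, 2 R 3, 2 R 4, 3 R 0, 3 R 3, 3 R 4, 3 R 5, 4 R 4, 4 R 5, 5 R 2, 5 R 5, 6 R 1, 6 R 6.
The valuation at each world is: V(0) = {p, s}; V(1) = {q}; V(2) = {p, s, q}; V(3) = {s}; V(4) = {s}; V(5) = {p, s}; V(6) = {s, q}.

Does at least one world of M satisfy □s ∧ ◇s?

Let φ = □s ∧ ◇s. Evaluate φ at each world:
  0 (successors {0, 3}): φ is true.
  1 (successors {1, 5}): φ is false.
  2 (successors {2, 3, 4}): φ is true.
  3 (successors {0, 3, 4, 5}): φ is true.
  4 (successors {4, 5}): φ is true.
  5 (successors {2, 5}): φ is true.
  6 (successors {1, 6}): φ is false.
Detail at 0 (witness):
  At 0: □s is true, ◇s is true, so □s ∧ ◇s is true.
    At 0: □s requires s at every successor {0, 3}.
      At 0: s is true.
      At 3: s is true.
    So □s is true at 0.
    At 0: ◇s requires s at some successor in {0, 3}.
      s holds at 0, so ◇s is true at 0.

Yes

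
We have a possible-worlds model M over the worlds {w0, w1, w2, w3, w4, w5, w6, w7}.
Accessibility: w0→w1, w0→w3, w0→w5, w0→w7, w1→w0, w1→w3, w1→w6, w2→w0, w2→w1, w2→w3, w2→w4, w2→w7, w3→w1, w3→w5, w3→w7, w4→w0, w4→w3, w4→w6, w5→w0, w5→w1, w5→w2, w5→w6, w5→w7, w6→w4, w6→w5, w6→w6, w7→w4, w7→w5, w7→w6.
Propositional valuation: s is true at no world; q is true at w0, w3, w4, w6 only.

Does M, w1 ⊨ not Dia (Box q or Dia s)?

Yes

At w1: Dia (Box q or Dia s) is false, so not Dia (Box q or Dia s) is true.
  At w1: Dia (Box q or Dia s) requires Box q or Dia s at some successor in {w0, w3, w6}.
    At w0: Box q or Dia s is false.
    At w3: Box q or Dia s is false.
    At w6: Box q or Dia s is false.
  So Dia (Box q or Dia s) is false at w1.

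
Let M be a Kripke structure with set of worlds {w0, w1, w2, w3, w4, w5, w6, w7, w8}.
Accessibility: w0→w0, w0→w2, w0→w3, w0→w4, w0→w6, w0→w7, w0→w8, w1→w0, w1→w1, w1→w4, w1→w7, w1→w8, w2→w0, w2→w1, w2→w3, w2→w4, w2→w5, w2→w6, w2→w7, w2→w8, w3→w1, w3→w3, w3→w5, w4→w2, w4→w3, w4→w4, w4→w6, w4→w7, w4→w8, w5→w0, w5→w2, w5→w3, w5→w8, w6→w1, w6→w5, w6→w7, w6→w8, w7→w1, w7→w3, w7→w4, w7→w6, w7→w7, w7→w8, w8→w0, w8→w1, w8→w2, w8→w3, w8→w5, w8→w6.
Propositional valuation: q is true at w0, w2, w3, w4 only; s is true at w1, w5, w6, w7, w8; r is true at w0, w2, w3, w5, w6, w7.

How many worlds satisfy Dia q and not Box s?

Let φ = Dia q and not Box s. Evaluate φ at each world:
  w0 (successors {w0, w2, w3, w4, w6, w7, w8}): φ is true.
  w1 (successors {w0, w1, w4, w7, w8}): φ is true.
  w2 (successors {w0, w1, w3, w4, w5, w6, w7, w8}): φ is true.
  w3 (successors {w1, w3, w5}): φ is true.
  w4 (successors {w2, w3, w4, w6, w7, w8}): φ is true.
  w5 (successors {w0, w2, w3, w8}): φ is true.
  w6 (successors {w1, w5, w7, w8}): φ is false.
  w7 (successors {w1, w3, w4, w6, w7, w8}): φ is true.
  w8 (successors {w0, w1, w2, w3, w5, w6}): φ is true.
For instance, at w5:
  At w5: Dia q is true, not Box s is true, so Dia q and not Box s is true.
    At w5: Dia q requires q at some successor in {w0, w2, w3, w8}.
      q holds at w0, so Dia q is true at w5.
    At w5: Box s is false, so not Box s is true.
      At w5: Box s requires s at every successor {w0, w2, w3, w8}.
        s fails at w0, so Box s is false at w5.
Satisfying worlds: {w0, w1, w2, w3, w4, w5, w7, w8}

8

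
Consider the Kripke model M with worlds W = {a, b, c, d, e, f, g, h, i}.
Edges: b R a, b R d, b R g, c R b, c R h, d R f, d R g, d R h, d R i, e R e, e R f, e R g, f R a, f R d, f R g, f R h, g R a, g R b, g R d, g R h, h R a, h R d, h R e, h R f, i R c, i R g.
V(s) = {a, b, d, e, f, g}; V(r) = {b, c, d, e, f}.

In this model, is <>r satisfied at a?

At a: no accessible worlds, so <>r is false.

No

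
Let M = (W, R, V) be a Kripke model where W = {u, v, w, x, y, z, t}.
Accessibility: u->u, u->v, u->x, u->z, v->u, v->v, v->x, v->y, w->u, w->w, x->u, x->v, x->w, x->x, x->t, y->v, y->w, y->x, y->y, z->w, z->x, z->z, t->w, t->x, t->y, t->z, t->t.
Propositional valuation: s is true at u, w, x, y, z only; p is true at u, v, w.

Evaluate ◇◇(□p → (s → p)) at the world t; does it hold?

At t: ◇◇(□p → (s → p)) requires ◇(□p → (s → p)) at some successor in {w, x, y, z, t}.
  ◇(□p → (s → p)) holds at w, so ◇◇(□p → (s → p)) is true at t.
    At w: ◇(□p → (s → p)) requires □p → (s → p) at some successor in {u, w}.
      □p → (s → p) holds at u, so ◇(□p → (s → p)) is true at w.

Yes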